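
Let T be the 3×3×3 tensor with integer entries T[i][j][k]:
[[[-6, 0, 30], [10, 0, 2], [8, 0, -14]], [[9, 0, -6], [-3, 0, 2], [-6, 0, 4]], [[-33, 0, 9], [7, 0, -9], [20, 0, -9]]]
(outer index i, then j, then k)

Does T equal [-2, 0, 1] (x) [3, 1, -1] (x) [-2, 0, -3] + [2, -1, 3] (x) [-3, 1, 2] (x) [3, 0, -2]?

Yes

Reconstruct entrywise from the claimed factors. For example, T[0,1,1] = 0 and Σₗ aₗ[0]bₗ[1]cₗ[1] = (-2)·(1)·(0) + (2)·(1)·(0) = 0; checking all 27 entries, every one matches. The claim holds.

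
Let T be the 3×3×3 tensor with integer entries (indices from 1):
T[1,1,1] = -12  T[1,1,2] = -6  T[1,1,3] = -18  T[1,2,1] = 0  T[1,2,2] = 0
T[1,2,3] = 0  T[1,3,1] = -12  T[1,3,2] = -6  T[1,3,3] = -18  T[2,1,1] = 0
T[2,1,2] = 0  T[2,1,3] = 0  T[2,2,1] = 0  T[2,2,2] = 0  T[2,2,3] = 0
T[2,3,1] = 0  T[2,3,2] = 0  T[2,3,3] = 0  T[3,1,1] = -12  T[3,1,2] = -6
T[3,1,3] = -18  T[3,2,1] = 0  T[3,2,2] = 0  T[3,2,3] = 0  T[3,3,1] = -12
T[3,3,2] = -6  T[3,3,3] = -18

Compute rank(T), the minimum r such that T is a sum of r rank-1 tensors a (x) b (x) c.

Lower bound: T ≠ 0 (e.g. T[1,1,1] = -12), so rank(T) ≥ 1.
Upper bound: if T = a (x) b (x) c then every fibre of T is a multiple of the corresponding factor, so read the factors off the fibres through the nonzero entry T[1,1,1] = -12.
The mode-1 fibre T[:,1,1] = [-12, 0, -12] gives a = [1, 0, 1] (primitive direction); the mode-2 fibre T[1,:,1] = [-12, 0, -12] gives b = [1, 0, 1]; then c[k] = T[1,1,k] / (a[1]·b[1]) = [-12, -6, -18] / 1 = [-12, -6, -18].
Expanding [1, 0, 1] (x) [1, 0, 1] (x) [-12, -6, -18] reproduces all 27 entries of T, so T = [1, 0, 1] (x) [1, 0, 1] (x) [-12, -6, -18] and rank(T) ≤ 1.
These bounds meet, so rank(T) = 1.
Check entry T[2,2,2] = 0: (0)·(0)·(-6) = 0.

1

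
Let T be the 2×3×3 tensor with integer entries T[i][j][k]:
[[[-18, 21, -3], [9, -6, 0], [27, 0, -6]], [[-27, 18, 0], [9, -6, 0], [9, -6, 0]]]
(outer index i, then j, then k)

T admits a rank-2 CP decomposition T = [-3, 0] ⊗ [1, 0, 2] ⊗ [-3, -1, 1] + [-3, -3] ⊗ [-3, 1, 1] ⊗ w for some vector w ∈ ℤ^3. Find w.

Subtract the known terms from T to get the rank-1 residual R = [-3, -3] ⊗ [-3, 1, 1] ⊗ w, so R[i,j,k] = a[i]·b[j]·w[k]. Pick indices with nonzero a[0]·b[0] = (-3)·(-3) = 9. Only the fibre through (0,0,·) is needed: R[0,0,:] = T[0,0,:] − Σₗ aₗ[0]bₗ[0]cₗ = [-18, 21, -3] − (-3)·(1)·[-3, -1, 1] = [-27, 18, 0]. Then w[k] = R[0,0,k] / 9 for each k, giving w = [-27, 18, 0] / 9 = [-3, 2, 0].

w = [-3, 2, 0]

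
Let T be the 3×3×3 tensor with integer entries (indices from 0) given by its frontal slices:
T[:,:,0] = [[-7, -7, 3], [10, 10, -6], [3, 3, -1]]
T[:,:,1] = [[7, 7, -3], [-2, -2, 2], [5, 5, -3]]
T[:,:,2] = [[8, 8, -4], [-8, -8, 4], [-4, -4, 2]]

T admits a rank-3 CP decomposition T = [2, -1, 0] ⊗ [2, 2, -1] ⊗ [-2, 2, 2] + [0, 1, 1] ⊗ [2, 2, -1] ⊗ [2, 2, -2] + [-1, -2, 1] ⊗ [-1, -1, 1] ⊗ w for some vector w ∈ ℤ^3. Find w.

w = [1, -1, 0]

Subtract the known terms from T to get the rank-1 residual R = [-1, -2, 1] ⊗ [-1, -1, 1] ⊗ w, so R[i,j,k] = a[i]·b[j]·w[k]. Pick indices with nonzero a[0]·b[0] = (-1)·(-1) = 1. Only the fibre through (0,0,·) is needed: R[0,0,:] = T[0,0,:] − Σₗ aₗ[0]bₗ[0]cₗ = [-7, 7, 8] − (2)·(2)·[-2, 2, 2] − (0)·(2)·[2, 2, -2] = [1, -1, 0]. Then w[k] = R[0,0,k] / 1 for each k, giving w = [1, -1, 0] / 1 = [1, -1, 0].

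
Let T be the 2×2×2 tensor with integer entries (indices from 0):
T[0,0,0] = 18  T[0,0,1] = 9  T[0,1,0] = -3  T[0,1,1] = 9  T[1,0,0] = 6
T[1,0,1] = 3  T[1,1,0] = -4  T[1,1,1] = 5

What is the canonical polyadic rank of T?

2

Lower bound: the mode-1 unfolding of T (rows indexed by i, columns by (j,k) = (0,0), (0,1), (1,0), (1,1)) is [[18, 9, -3, 9], [6, 3, -4, 5]].
There the 2×2 minor on rows i ∈ {0, 1}, columns (j,k) ∈ {(0,0), (1,0)} is det [[18, -3], [6, -4]] = -54 ≠ 0, so this unfolding has rank ≥ 2; CP rank is at least every unfolding rank, so rank(T) ≥ 2. (Flattening ranks never certify an upper bound on CP rank; for that we must actually write T with 2 rank-1 terms.)
Upper bound — finding two terms. Write S_k = T[:,:,k] for the frontal slices: S₀ = [[18, -3], [6, -4]], S₁ = [[9, 9], [3, 5]].
If T = a₁ ⊗ b₁ ⊗ c₁ + a₂ ⊗ b₂ ⊗ c₂ then each S_k = c₁[k]·a₁b₁ᵀ + c₂[k]·a₂b₂ᵀ. S₀ and S₁ are linearly independent, so a₁b₁ᵀ and a₂b₂ᵀ must span the same plane of matrices: they are the rank-1 matrices of the form x·S₀ + y·S₁.
det(x·S₀ + y·S₁) is −54·x² + 9·xy + 18·y² = (-9)·(3·x − 2·y)(2·x + y), vanishing at (x:y) = (2:3) and (1:-2).
M₁ = 2·S₀ + 3·S₁ = [[63, 21], [21, 7]] = 7·[3, 1][3, 1]ᵀ and M₂ = S₀ − 2·S₁ = [[0, -21], [0, -14]] = (-7)·[3, 2][0, 1]ᵀ, so take a₁ = [3, 1], b₁ = [3, 1], a₂ = [3, 2], b₂ = [0, 1].
Each slice is an integer combination of E₁ = a₁b₁ᵀ and E₂ = a₂b₂ᵀ: S₀ = 2·E₁ − 3·E₂, S₁ = E₁ + 2·E₂; reading off coefficients, c₁ = [2, 1] and c₂ = [-3, 2].
Hence T = [3, 1] ⊗ [3, 1] ⊗ [2, 1] + [3, 2] ⊗ [0, 1] ⊗ [-3, 2], so rank(T) ≤ 2.
These bounds meet, so rank(T) = 2.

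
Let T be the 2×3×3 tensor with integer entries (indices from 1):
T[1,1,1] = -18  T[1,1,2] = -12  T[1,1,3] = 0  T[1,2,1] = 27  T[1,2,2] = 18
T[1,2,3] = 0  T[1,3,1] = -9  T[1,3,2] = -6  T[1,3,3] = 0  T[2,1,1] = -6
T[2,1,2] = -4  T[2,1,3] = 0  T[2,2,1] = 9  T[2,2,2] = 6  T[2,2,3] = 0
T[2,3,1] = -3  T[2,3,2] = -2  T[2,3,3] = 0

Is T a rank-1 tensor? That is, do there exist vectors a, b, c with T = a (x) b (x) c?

Yes

The mode-1 fibre T[:,1,1] = [-18, -6] gives a = [3, 1] (primitive direction); the mode-2 fibre T[1,:,1] = [-18, 27, -9] gives b = [2, -3, 1]; then c[k] = T[1,1,k] / (a[1]·b[1]) = [-18, -12, 0] / 6 = [-3, -2, 0].
Expanding [3, 1] (x) [2, -3, 1] (x) [-3, -2, 0] reproduces all 18 entries of T, so T = [3, 1] (x) [2, -3, 1] (x) [-3, -2, 0] and rank(T) ≤ 1.
Equivalently every frontal slice T[:,:,k] is c[k] times the rank-1 matrix [3, 1] (x) [2, -3, 1]. So T has rank 1 (it is nonzero).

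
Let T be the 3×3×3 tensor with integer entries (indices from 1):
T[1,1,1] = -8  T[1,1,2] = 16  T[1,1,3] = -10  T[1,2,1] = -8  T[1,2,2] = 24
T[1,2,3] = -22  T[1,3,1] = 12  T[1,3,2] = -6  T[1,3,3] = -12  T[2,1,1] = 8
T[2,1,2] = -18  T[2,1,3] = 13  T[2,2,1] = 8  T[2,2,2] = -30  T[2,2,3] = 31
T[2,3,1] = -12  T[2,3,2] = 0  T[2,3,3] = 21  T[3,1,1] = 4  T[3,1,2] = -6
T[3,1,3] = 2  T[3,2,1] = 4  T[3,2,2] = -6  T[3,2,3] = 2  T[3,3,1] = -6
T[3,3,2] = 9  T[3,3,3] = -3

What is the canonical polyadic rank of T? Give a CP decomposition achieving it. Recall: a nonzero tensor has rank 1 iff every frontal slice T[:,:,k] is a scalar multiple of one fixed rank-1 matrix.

Lower bound: the mode-2 unfolding of T (rows indexed by j, columns by (i,k) = (1,1), (1,2), (1,3), (2,1), (2,2), (2,3), (3,1), (3,2), (3,3)) is [[-8, 16, -10, 8, -18, 13, 4, -6, 2], [-8, 24, -22, 8, -30, 31, 4, -6, 2], [12, -6, -12, -12, 0, 21, -6, 9, -3]].
There the 2×2 minor on rows j ∈ {1, 2}, columns (i,k) ∈ {(1,1), (1,2)} is det [[-8, 16], [-8, 24]] = -64 ≠ 0, so this unfolding has rank ≥ 2; CP rank is at least every unfolding rank, so rank(T) ≥ 2. (This is only a lower bound: in general the CP rank may exceed every unfolding rank, so we still need to exhibit 2 rank-1 terms summing to T.)
Upper bound — finding two terms. Write S_k = T[:,:,k] for the frontal slices: S₁ = [[-8, -8, 12], [8, 8, -12], [4, 4, -6]], S₂ = [[16, 24, -6], [-18, -30, 0], [-6, -6, 9]], S₃ = [[-10, -22, -12], [13, 31, 21], [2, 2, -3]].
If T = a₁ (x) b₁ (x) c₁ + a₂ (x) b₂ (x) c₂ then each S_k = c₁[k]·a₁b₁ᵀ + c₂[k]·a₂b₂ᵀ. S₁ and S₂ are linearly independent, so a₁b₁ᵀ and a₂b₂ᵀ must span the same plane of matrices: they are the rank-1 matrices of the form x·S₁ + y·S₂.
The 2×2 minor of x·S₁ + y·S₂ on rows {1,2}, columns {1,2} is 32·xy − 48·y² = 16·(2·x − 3·y)(y), vanishing at (x:y) = (3:2) and (1:0).
M₁ = 3·S₁ + 2·S₂ = [[8, 24, 24], [-12, -36, -36], [0, 0, 0]] = 4·[2, -3, 0][1, 3, 3]ᵀ and M₂ = S₁ = [[-8, -8, 12], [8, 8, -12], [4, 4, -6]] = (-2)·[2, -2, -1][2, 2, -3]ᵀ, so take a₁ = [2, -3, 0], b₁ = [1, 3, 3], a₂ = [2, -2, -1], b₂ = [2, 2, -3].
Each slice is an integer combination of E₁ = a₁b₁ᵀ and E₂ = a₂b₂ᵀ: S₁ = −2·E₂, S₂ = 2·E₁ + 3·E₂, S₃ = −3·E₁ − E₂; reading off coefficients, c₁ = [0, 2, -3] and c₂ = [-2, 3, -1].
Hence T = [2, -3, 0] (x) [1, 3, 3] (x) [0, 2, -3] + [2, -2, -1] (x) [2, 2, -3] (x) [-2, 3, -1], so rank(T) ≤ 2.
These bounds meet, so rank(T) = 2.

rank(T) = 2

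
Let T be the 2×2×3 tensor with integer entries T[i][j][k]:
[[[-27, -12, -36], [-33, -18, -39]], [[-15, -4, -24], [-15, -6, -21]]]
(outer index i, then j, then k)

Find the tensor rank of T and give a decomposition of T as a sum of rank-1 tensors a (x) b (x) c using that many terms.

Lower bound: the mode-3 unfolding of T (rows indexed by k, columns by (i,j) = (0,0), (0,1), (1,0), (1,1)) is [[-27, -33, -15, -15], [-12, -18, -4, -6], [-36, -39, -24, -21]].
There the 2×2 minor on rows k ∈ {0, 1}, columns (i,j) ∈ {(0,0), (0,1)} is det [[-27, -33], [-12, -18]] = 90 ≠ 0, so this unfolding has rank ≥ 2; CP rank is at least every unfolding rank, so rank(T) ≥ 2. (Unfolding ranks only ever bound the CP rank from below — rank(T) can be strictly larger than all of them — so the matching upper bound has to come from an explicit 2-term decomposition.)
Upper bound — finding two terms. Write S_k = T[:,:,k] for the frontal slices: S₀ = [[-27, -33], [-15, -15]], S₁ = [[-12, -18], [-4, -6]], S₂ = [[-36, -39], [-24, -21]].
If T = a₁ (x) b₁ (x) c₁ + a₂ (x) b₂ (x) c₂ then each S_k = c₁[k]·a₁b₁ᵀ + c₂[k]·a₂b₂ᵀ. S₀ and S₁ are linearly independent, so a₁b₁ᵀ and a₂b₂ᵀ must span the same plane of matrices: they are the rank-1 matrices of the form x·S₀ + y·S₁.
det(x·S₀ + y·S₁) is −90·x² − 60·xy = (-30)·(3·x + 2·y)(x), vanishing at (x:y) = (2:-3) and (0:1).
M₁ = 2·S₀ − 3·S₁ = [[-18, -12], [-18, -12]] = (-6)·[1, 1][3, 2]ᵀ and M₂ = S₁ = [[-12, -18], [-4, -6]] = (-2)·[3, 1][2, 3]ᵀ, so take a₁ = [1, 1], b₁ = [3, 2], a₂ = [3, 1], b₂ = [2, 3].
Each slice is an integer combination of E₁ = a₁b₁ᵀ and E₂ = a₂b₂ᵀ: S₀ = −3·E₁ − 3·E₂, S₁ = −2·E₂, S₂ = −6·E₁ − 3·E₂; reading off coefficients, c₁ = [-3, 0, -6] and c₂ = [-3, -2, -3].
Hence T = [1, 1] (x) [3, 2] (x) [-3, 0, -6] + [3, 1] (x) [2, 3] (x) [-3, -2, -3], so rank(T) ≤ 2.
These bounds meet, so rank(T) = 2.

rank(T) = 2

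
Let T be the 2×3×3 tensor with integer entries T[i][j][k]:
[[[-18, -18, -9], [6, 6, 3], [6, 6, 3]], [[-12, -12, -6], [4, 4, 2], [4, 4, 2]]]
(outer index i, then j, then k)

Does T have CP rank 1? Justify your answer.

If T = a ⊗ b ⊗ c then every fibre of T is a multiple of the corresponding factor, so read the factors off the fibres through the nonzero entry T[0,0,0] = -18.
The mode-1 fibre T[:,0,0] = [-18, -12] gives a = [3, 2] (primitive direction); the mode-2 fibre T[0,:,0] = [-18, 6, 6] gives b = [3, -1, -1]; then c[k] = T[0,0,k] / (a[0]·b[0]) = [-18, -18, -9] / 9 = [-2, -2, -1].
Expanding [3, 2] ⊗ [3, -1, -1] ⊗ [-2, -2, -1] reproduces all 18 entries of T, so T = [3, 2] ⊗ [3, -1, -1] ⊗ [-2, -2, -1] and rank(T) ≤ 1.
Equivalently every frontal slice T[:,:,k] is c[k] times the rank-1 matrix [3, 2] ⊗ [3, -1, -1]. So T has rank 1 (it is nonzero).

Yes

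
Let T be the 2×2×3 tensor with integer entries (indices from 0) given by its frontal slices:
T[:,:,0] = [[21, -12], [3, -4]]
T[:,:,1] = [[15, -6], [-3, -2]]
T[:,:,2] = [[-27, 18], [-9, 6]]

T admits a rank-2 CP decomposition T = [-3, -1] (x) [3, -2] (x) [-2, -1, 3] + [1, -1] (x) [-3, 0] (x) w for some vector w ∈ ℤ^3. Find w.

w = [-1, -2, 0]

Subtract the known terms from T to get the rank-1 residual R = [1, -1] (x) [-3, 0] (x) w, so R[i,j,k] = a[i]·b[j]·w[k]. Pick indices with nonzero a[0]·b[0] = (1)·(-3) = -3. Only the fibre through (0,0,·) is needed: R[0,0,:] = T[0,0,:] − Σₗ aₗ[0]bₗ[0]cₗ = [21, 15, -27] − (-3)·(3)·[-2, -1, 3] = [3, 6, 0]. Then w[k] = R[0,0,k] / -3 for each k, giving w = [3, 6, 0] / -3 = [-1, -2, 0].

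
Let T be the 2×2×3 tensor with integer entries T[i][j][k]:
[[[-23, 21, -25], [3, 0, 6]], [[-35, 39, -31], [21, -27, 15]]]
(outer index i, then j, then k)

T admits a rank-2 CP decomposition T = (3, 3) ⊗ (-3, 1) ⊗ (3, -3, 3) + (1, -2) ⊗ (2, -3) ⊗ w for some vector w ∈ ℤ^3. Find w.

w = (2, -3, 1)

Subtract the known terms from T to get the rank-1 residual R = (1, -2) ⊗ (2, -3) ⊗ w, so R[i,j,k] = a[i]·b[j]·w[k]. Pick indices with nonzero a[0]·b[0] = (1)·(2) = 2. Only the fibre through (0,0,·) is needed: R[0,0,:] = T[0,0,:] − Σₗ aₗ[0]bₗ[0]cₗ = [-23, 21, -25] − (3)·(-3)·(3, -3, 3) = [4, -6, 2]. Then w[k] = R[0,0,k] / 2 for each k, giving w = [4, -6, 2] / 2 = (2, -3, 1).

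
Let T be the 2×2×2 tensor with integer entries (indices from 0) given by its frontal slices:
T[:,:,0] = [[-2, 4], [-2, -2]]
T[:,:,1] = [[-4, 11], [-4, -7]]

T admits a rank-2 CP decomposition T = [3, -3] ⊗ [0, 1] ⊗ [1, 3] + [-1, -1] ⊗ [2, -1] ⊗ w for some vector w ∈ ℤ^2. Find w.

w = [1, 2]

Subtract the known terms from T to get the rank-1 residual R = [-1, -1] ⊗ [2, -1] ⊗ w, so R[i,j,k] = a[i]·b[j]·w[k]. Pick indices with nonzero a[0]·b[0] = (-1)·(2) = -2. Only the fibre through (0,0,·) is needed: R[0,0,:] = T[0,0,:] − Σₗ aₗ[0]bₗ[0]cₗ = [-2, -4] − (3)·(0)·[1, 3] = [-2, -4]. Then w[k] = R[0,0,k] / -2 for each k, giving w = [-2, -4] / -2 = [1, 2].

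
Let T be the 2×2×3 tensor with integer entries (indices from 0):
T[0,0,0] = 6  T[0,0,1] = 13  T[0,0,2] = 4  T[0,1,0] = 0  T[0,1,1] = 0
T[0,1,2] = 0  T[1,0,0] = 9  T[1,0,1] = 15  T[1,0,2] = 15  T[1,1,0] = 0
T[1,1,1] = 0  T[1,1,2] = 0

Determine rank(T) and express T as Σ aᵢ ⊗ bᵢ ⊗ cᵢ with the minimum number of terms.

Lower bound: in the mode-1 unfolding of T (rows indexed by i, columns by (j,k)) the 2×2 minor on rows i ∈ {0, 1}, columns (j,k) ∈ {(0,0), (0,1)} is det [[6, 13], [9, 15]] = -27 ≠ 0, so that unfolding has rank ≥ 2 and hence rank(T) ≥ 2 (CP rank is at least every unfolding rank, though it can be larger).
Upper bound: T[:,j,:] = b[j]·M for every slice, with b = [1, 0] and M = [[6, 13, 4], [9, 15, 15]] (rows i, columns k).
Splitting M by its rows (i = 0, 1), M = [1, 0][6, 13, 4]ᵀ + [0, 1][9, 15, 15]ᵀ.
Hence T = [1, 0] ⊗ [1, 0] ⊗ [6, 13, 4] + [0, 1] ⊗ [1, 0] ⊗ [9, 15, 15], so rank(T) ≤ 2.
These bounds meet, so rank(T) = 2.

rank(T) = 2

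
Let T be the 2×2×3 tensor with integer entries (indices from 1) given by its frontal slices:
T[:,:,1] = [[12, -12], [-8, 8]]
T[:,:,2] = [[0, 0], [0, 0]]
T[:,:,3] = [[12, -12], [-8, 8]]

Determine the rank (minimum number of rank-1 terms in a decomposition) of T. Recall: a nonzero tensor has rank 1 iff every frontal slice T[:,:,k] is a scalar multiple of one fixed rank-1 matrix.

1

Lower bound: T ≠ 0 (e.g. T[1,1,1] = 12), so rank(T) ≥ 1.
Upper bound: if T = a ⊗ b ⊗ c then every fibre of T is a multiple of the corresponding factor, so read the factors off the fibres through the nonzero entry T[1,1,1] = 12.
The mode-1 fibre T[:,1,1] = [12, -8] gives a = (3, -2) (primitive direction); the mode-2 fibre T[1,:,1] = [12, -12] gives b = (1, -1); then c[k] = T[1,1,k] / (a[1]·b[1]) = [12, 0, 12] / 3 = (4, 0, 4).
Expanding (3, -2) ⊗ (1, -1) ⊗ (4, 0, 4) reproduces all 12 entries of T, so T = (3, -2) ⊗ (1, -1) ⊗ (4, 0, 4) and rank(T) ≤ 1.
These bounds meet, so rank(T) = 1.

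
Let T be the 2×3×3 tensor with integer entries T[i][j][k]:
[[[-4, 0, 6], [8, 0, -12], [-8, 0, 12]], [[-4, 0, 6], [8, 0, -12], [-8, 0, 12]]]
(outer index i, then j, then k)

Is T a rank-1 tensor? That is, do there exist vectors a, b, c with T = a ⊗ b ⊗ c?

Yes

If T = a ⊗ b ⊗ c then every fibre of T is a multiple of the corresponding factor, so read the factors off the fibres through the nonzero entry T[0,0,0] = -4.
The mode-1 fibre T[:,0,0] = [-4, -4] gives a = [1, 1] (primitive direction); the mode-2 fibre T[0,:,0] = [-4, 8, -8] gives b = [1, -2, 2]; then c[k] = T[0,0,k] / (a[0]·b[0]) = [-4, 0, 6] / 1 = [-4, 0, 6].
Expanding [1, 1] ⊗ [1, -2, 2] ⊗ [-4, 0, 6] reproduces all 18 entries of T, so T = [1, 1] ⊗ [1, -2, 2] ⊗ [-4, 0, 6] and rank(T) ≤ 1.
Equivalently every frontal slice T[:,:,k] is c[k] times the rank-1 matrix [1, 1] ⊗ [1, -2, 2]. So T has rank 1 (it is nonzero).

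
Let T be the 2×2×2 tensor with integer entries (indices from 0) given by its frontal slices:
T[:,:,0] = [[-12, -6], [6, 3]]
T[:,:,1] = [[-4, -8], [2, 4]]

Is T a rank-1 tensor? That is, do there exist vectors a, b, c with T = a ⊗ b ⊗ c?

The mode-2 unfolding of T (rows indexed by j, columns by (i,k) = (0,0), (0,1), (1,0), (1,1)) is [[-12, -4, 6, 2], [-6, -8, 3, 4]].
There the 2×2 minor on rows j ∈ {0, 1}, columns (i,k) ∈ {(0,0), (0,1)} is det [[-12, -4], [-6, -8]] = 72 ≠ 0, so this unfolding has rank ≥ 2; CP rank is at least every unfolding rank, so rank(T) ≥ 2.
In particular rank(T) ≥ 2 > 1, so T is not rank-1.

No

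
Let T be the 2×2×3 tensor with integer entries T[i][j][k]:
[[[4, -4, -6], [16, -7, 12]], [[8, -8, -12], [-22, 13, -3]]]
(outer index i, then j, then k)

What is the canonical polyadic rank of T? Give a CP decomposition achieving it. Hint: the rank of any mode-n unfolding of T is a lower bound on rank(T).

rank(T) = 2

Lower bound: in the mode-2 unfolding of T (rows indexed by j, columns by (i,k)) the 2×2 minor on rows j ∈ {0, 1}, columns (i,k) ∈ {(0,0), (0,1)} is det [[4, -4], [16, -7]] = 36 ≠ 0, so that unfolding has rank ≥ 2 and hence rank(T) ≥ 2 (CP rank is at least every unfolding rank, though it can be larger).
Upper bound: with S_k = T[:,:,k], the two rank-1 terms a₁b₁ᵀ, a₂b₂ᵀ are the rank-1 members of the pencil x·S₀ + y·S₁.
det(x·S₀ + y·S₁) is −216·x² + 324·xy − 108·y² = (-108)·(2·x − y)(x − y), vanishing at (x:y) = (1:2) and (1:1).
M₁ = S₀ + 2·S₁ = [[-4, 2], [-8, 4]] = (-2)·[1, 2][2, -1]ᵀ and M₂ = S₀ + S₁ = [[0, 9], [0, -9]] = 9·[1, -1][0, 1]ᵀ, so take a₁ = [1, 2], b₁ = [2, -1], a₂ = [1, -1], b₂ = [0, 1].
Each slice is an integer combination of E₁ = a₁b₁ᵀ and E₂ = a₂b₂ᵀ: S₀ = 2·E₁ + 18·E₂, S₁ = −2·E₁ − 9·E₂, S₂ = −3·E₁ + 9·E₂; reading off coefficients, c₁ = [2, -2, -3] and c₂ = [18, -9, 9].
Hence T = [1, 2] ⊗ [2, -1] ⊗ [2, -2, -3] + [1, -1] ⊗ [0, 1] ⊗ [18, -9, 9], so rank(T) ≤ 2.
These bounds meet, so rank(T) = 2.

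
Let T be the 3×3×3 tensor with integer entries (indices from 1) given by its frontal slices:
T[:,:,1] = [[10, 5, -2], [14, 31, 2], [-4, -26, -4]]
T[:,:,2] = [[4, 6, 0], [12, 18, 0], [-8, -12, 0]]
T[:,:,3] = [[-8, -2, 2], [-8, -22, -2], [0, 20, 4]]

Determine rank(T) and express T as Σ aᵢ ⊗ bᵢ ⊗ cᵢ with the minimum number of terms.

rank(T) = 2

Lower bound: in the mode-1 unfolding of T (rows indexed by i, columns by (j,k)) the 2×2 minor on rows i ∈ {1, 2}, columns (j,k) ∈ {(1,1), (1,2)} is det [[10, 4], [14, 12]] = 64 ≠ 0, so that unfolding has rank ≥ 2 and hence rank(T) ≥ 2 (CP rank is at least every unfolding rank, though it can be larger).
Upper bound: with S_k = T[:,:,k], the two rank-1 terms a₁b₁ᵀ, a₂b₂ᵀ are the rank-1 members of the pencil x·S₁ + y·S₂.
The 2×2 minor of x·S₁ + y·S₂ on rows {1,2}, columns {1,2} is 240·x² + 160·xy = 80·(3·x + 2·y)(x), vanishing at (x:y) = (2:-3) and (0:1).
M₁ = 2·S₁ − 3·S₂ = [[8, -8, -4], [-8, 8, 4], [16, -16, -8]] = 4·[1, -1, 2][2, -2, -1]ᵀ and M₂ = S₂ = [[4, 6, 0], [12, 18, 0], [-8, -12, 0]] = 2·[1, 3, -2][2, 3, 0]ᵀ, so take a₁ = [1, -1, 2], b₁ = [2, -2, -1], a₂ = [1, 3, -2], b₂ = [2, 3, 0].
Each slice is an integer combination of E₁ = a₁b₁ᵀ and E₂ = a₂b₂ᵀ: S₁ = 2·E₁ + 3·E₂, S₂ = 2·E₂, S₃ = −2·E₁ − 2·E₂; reading off coefficients, c₁ = [2, 0, -2] and c₂ = [3, 2, -2].
Hence T = [1, -1, 2] ⊗ [2, -2, -1] ⊗ [2, 0, -2] + [1, 3, -2] ⊗ [2, 3, 0] ⊗ [3, 2, -2], so rank(T) ≤ 2.
These bounds meet, so rank(T) = 2.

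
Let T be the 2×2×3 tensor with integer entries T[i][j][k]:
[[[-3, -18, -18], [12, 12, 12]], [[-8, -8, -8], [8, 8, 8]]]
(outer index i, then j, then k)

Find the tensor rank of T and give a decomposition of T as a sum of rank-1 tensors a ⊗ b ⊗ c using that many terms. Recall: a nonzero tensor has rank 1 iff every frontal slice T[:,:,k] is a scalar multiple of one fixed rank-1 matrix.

rank(T) = 2

Lower bound: the mode-1 unfolding of T (rows indexed by i, columns by (j,k) = (0,0), (0,1), (0,2), (1,0), (1,1), (1,2)) is [[-3, -18, -18, 12, 12, 12], [-8, -8, -8, 8, 8, 8]].
There the 2×2 minor on rows i ∈ {0, 1}, columns (j,k) ∈ {(0,0), (0,1)} is det [[-3, -18], [-8, -8]] = -120 ≠ 0, so this unfolding has rank ≥ 2; CP rank is at least every unfolding rank, so rank(T) ≥ 2. (This is only a lower bound: in general the CP rank may exceed every unfolding rank, so we still need to exhibit 2 rank-1 terms summing to T.)
Upper bound — finding two terms. Write S_k = T[:,:,k] for the frontal slices: S₀ = [[-3, 12], [-8, 8]], S₁ = [[-18, 12], [-8, 8]], S₂ = [[-18, 12], [-8, 8]].
If T = a₁ ⊗ b₁ ⊗ c₁ + a₂ ⊗ b₂ ⊗ c₂ then each S_k = c₁[k]·a₁b₁ᵀ + c₂[k]·a₂b₂ᵀ. S₀ and S₁ are linearly independent, so a₁b₁ᵀ and a₂b₂ᵀ must span the same plane of matrices: they are the rank-1 matrices of the form x·S₀ + y·S₁.
det(x·S₀ + y·S₁) is 72·x² + 24·xy − 48·y² = 24·(3·x − 2·y)(x + y), vanishing at (x:y) = (2:3) and (1:-1).
M₁ = 2·S₀ + 3·S₁ = [[-60, 60], [-40, 40]] = (-20)·(3, 2)(1, -1)ᵀ and M₂ = S₀ − S₁ = [[15, 0], [0, 0]] = 15·(1, 0)(1, 0)ᵀ, so take a₁ = (3, 2), b₁ = (1, -1), a₂ = (1, 0), b₂ = (1, 0).
Each slice is an integer combination of E₁ = a₁b₁ᵀ and E₂ = a₂b₂ᵀ: S₀ = −4·E₁ + 9·E₂, S₁ = −4·E₁ − 6·E₂, S₂ = −4·E₁ − 6·E₂; reading off coefficients, c₁ = (-4, -4, -4) and c₂ = (9, -6, -6).
Hence T = (3, 2) ⊗ (1, -1) ⊗ (-4, -4, -4) + (1, 0) ⊗ (1, 0) ⊗ (9, -6, -6), so rank(T) ≤ 2.
These bounds meet, so rank(T) = 2.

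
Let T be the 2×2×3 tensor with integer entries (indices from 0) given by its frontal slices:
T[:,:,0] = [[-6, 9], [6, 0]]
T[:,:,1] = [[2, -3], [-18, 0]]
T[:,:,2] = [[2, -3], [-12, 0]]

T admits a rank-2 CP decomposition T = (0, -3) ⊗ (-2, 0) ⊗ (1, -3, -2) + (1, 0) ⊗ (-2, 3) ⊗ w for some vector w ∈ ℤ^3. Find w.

Subtract the known terms from T to get the rank-1 residual R = (1, 0) ⊗ (-2, 3) ⊗ w, so R[i,j,k] = a[i]·b[j]·w[k]. Pick indices with nonzero a[0]·b[0] = (1)·(-2) = -2. Only the fibre through (0,0,·) is needed: R[0,0,:] = T[0,0,:] − Σₗ aₗ[0]bₗ[0]cₗ = [-6, 2, 2] − (0)·(-2)·(1, -3, -2) = [-6, 2, 2]. Then w[k] = R[0,0,k] / -2 for each k, giving w = [-6, 2, 2] / -2 = (3, -1, -1).

w = (3, -1, -1)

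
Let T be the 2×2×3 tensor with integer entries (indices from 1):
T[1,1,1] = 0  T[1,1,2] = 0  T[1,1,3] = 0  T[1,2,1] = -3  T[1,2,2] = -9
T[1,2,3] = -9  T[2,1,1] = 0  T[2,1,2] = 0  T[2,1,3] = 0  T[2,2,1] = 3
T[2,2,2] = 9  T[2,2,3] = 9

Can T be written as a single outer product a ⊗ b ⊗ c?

Yes

If T = a ⊗ b ⊗ c then every fibre of T is a multiple of the corresponding factor, so read the factors off the fibres through the nonzero entry T[1,2,1] = -3.
The mode-1 fibre T[:,2,1] = [-3, 3] gives a = [1, -1] (primitive direction); the mode-2 fibre T[1,:,1] = [0, -3] gives b = [0, 1]; then c[k] = T[1,2,k] / (a[1]·b[2]) = [-3, -9, -9] / 1 = [-3, -9, -9].
Expanding [1, -1] ⊗ [0, 1] ⊗ [-3, -9, -9] reproduces all 12 entries of T, so T = [1, -1] ⊗ [0, 1] ⊗ [-3, -9, -9] and rank(T) ≤ 1.
Equivalently every frontal slice T[:,:,k] is c[k] times the rank-1 matrix [1, -1] ⊗ [0, 1]. So T has rank 1 (it is nonzero).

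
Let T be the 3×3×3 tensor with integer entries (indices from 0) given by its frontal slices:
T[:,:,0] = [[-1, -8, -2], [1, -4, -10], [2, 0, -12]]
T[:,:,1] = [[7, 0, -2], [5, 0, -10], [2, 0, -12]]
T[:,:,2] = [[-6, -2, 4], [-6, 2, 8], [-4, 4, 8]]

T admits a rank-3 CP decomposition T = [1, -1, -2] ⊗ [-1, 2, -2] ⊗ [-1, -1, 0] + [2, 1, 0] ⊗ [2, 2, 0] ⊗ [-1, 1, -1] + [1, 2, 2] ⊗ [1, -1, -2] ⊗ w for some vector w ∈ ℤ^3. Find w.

w = [2, 2, -2]

Subtract the known terms from T to get the rank-1 residual R = [1, 2, 2] ⊗ [1, -1, -2] ⊗ w, so R[i,j,k] = a[i]·b[j]·w[k]. Pick indices with nonzero a[0]·b[0] = (1)·(1) = 1. Only the fibre through (0,0,·) is needed: R[0,0,:] = T[0,0,:] − Σₗ aₗ[0]bₗ[0]cₗ = [-1, 7, -6] − (1)·(-1)·[-1, -1, 0] − (2)·(2)·[-1, 1, -1] = [2, 2, -2]. Then w[k] = R[0,0,k] / 1 for each k, giving w = [2, 2, -2] / 1 = [2, 2, -2].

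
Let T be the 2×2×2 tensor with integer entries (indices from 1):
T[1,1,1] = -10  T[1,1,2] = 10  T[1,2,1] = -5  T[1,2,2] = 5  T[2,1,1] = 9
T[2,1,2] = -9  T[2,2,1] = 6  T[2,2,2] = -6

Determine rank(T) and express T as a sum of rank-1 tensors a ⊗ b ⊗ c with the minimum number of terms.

Lower bound: the mode-1 unfolding of T (rows indexed by i, columns by (j,k) = (1,1), (1,2), (2,1), (2,2)) is [[-10, 10, -5, 5], [9, -9, 6, -6]].
There the 2×2 minor on rows i ∈ {1, 2}, columns (j,k) ∈ {(1,1), (2,1)} is det [[-10, -5], [9, 6]] = -15 ≠ 0, so this unfolding has rank ≥ 2; CP rank is at least every unfolding rank, so rank(T) ≥ 2. (This is only a lower bound: in general the CP rank may exceed every unfolding rank, so we still need to exhibit 2 rank-1 terms summing to T.)
Upper bound — finding two terms. Every mode-3 slice of T is a multiple of one matrix: T[:,:,k] = c[k]·M with c = [1, -1] and M = [[-10, -5], [9, 6]] (rows indexed by i, columns by j). So it suffices to write M as a sum of two rank-1 matrices.
Splitting M by its rows (i = 1, 2), M = [1, 0][-10, -5]ᵀ + [0, 1][9, 6]ᵀ.
Hence T = [1, 0] ⊗ [-10, -5] ⊗ [1, -1] + [0, 1] ⊗ [9, 6] ⊗ [1, -1], so rank(T) ≤ 2.
These bounds meet, so rank(T) = 2.
Check entry T[2,1,1] = 9: (0)·(-10)·(1) + (1)·(9)·(1) = 9.

rank(T) = 2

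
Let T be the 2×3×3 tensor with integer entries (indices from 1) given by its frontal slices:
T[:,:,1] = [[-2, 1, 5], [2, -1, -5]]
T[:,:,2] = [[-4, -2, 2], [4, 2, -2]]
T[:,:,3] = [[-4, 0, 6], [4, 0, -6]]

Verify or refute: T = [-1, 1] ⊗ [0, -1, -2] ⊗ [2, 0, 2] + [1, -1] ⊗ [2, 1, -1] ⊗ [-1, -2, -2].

Yes

Reconstruct entrywise from the claimed factors. For example, T[1,2,3] = 0 and Σₗ aₗ[1]bₗ[2]cₗ[3] = (-1)·(-1)·(2) + (1)·(1)·(-2) = 0; checking all 18 entries, every one matches. The claim holds.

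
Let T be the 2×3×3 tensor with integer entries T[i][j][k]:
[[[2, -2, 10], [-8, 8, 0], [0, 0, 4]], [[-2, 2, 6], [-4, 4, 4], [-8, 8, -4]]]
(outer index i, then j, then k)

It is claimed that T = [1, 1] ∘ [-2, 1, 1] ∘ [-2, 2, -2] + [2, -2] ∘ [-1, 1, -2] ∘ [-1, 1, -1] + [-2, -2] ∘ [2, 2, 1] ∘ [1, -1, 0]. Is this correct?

Reconstruct entry (0,0,2) from the claimed factors: Σₗ aₗ[0]bₗ[0]cₗ[2] = (1)·(-2)·(-2) + (2)·(-1)·(-1) + (-2)·(2)·(0) = 6, but T[0,0,2] = 10. The claim is false.

No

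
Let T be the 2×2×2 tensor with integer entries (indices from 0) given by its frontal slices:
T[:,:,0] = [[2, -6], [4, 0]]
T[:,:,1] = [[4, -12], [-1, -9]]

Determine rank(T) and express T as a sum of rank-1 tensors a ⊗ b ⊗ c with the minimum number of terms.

Lower bound: the mode-2 unfolding of T (rows indexed by j, columns by (i,k) = (0,0), (0,1), (1,0), (1,1)) is [[2, 4, 4, -1], [-6, -12, 0, -9]].
There the 2×2 minor on rows j ∈ {0, 1}, columns (i,k) ∈ {(0,0), (1,0)} is det [[2, 4], [-6, 0]] = 24 ≠ 0, so this unfolding has rank ≥ 2; CP rank is at least every unfolding rank, so rank(T) ≥ 2. (Unfolding ranks only ever bound the CP rank from below — rank(T) can be strictly larger than all of them — so the matching upper bound has to come from an explicit 2-term decomposition.)
Upper bound — finding two terms. Write S_k = T[:,:,k] for the frontal slices: S₀ = [[2, -6], [4, 0]], S₁ = [[4, -12], [-1, -9]].
If T = a₁ ⊗ b₁ ⊗ c₁ + a₂ ⊗ b₂ ⊗ c₂ then each S_k = c₁[k]·a₁b₁ᵀ + c₂[k]·a₂b₂ᵀ. S₀ and S₁ are linearly independent, so a₁b₁ᵀ and a₂b₂ᵀ must span the same plane of matrices: they are the rank-1 matrices of the form x·S₀ + y·S₁.
det(x·S₀ + y·S₁) is 24·x² + 24·xy − 48·y² = 24·(x + 2·y)(x − y), vanishing at (x:y) = (2:-1) and (1:1).
M₁ = 2·S₀ − S₁ = [[0, 0], [9, 9]] = 9·[0, 1][1, 1]ᵀ and M₂ = S₀ + S₁ = [[6, -18], [3, -9]] = 3·[2, 1][1, -3]ᵀ, so take a₁ = [0, 1], b₁ = [1, 1], a₂ = [2, 1], b₂ = [1, -3].
Each slice is an integer combination of E₁ = a₁b₁ᵀ and E₂ = a₂b₂ᵀ: S₀ = 3·E₁ + E₂, S₁ = −3·E₁ + 2·E₂; reading off coefficients, c₁ = [3, -3] and c₂ = [1, 2].
Hence T = [0, 1] ⊗ [1, 1] ⊗ [3, -3] + [2, 1] ⊗ [1, -3] ⊗ [1, 2], so rank(T) ≤ 2.
These bounds meet, so rank(T) = 2.
Check entry T[1,1,1] = -9: (1)·(1)·(-3) + (1)·(-3)·(2) = -9.

rank(T) = 2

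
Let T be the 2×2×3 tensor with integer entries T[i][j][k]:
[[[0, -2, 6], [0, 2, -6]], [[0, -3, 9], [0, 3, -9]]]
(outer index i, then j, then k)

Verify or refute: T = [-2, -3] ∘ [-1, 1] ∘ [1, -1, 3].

No

Reconstruct entry (0,0,0) from the claimed factors: Σₗ aₗ[0]bₗ[0]cₗ[0] = (-2)·(-1)·(1) = 2, but T[0,0,0] = 0. The claim is false.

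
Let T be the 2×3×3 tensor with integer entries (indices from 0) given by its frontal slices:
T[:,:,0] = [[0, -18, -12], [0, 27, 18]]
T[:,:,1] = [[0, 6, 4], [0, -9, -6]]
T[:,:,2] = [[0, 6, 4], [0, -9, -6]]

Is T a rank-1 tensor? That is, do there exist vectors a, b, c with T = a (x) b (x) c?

If T = a (x) b (x) c then every fibre of T is a multiple of the corresponding factor, so read the factors off the fibres through the nonzero entry T[0,1,0] = -18.
The mode-1 fibre T[:,1,0] = [-18, 27] gives a = [2, -3] (primitive direction); the mode-2 fibre T[0,:,0] = [0, -18, -12] gives b = [0, 3, 2]; then c[k] = T[0,1,k] / (a[0]·b[1]) = [-18, 6, 6] / 6 = [-3, 1, 1].
Expanding [2, -3] (x) [0, 3, 2] (x) [-3, 1, 1] reproduces all 18 entries of T, so T = [2, -3] (x) [0, 3, 2] (x) [-3, 1, 1] and rank(T) ≤ 1.
Equivalently every frontal slice T[:,:,k] is c[k] times the rank-1 matrix [2, -3] (x) [0, 3, 2]. So T has rank 1 (it is nonzero).

Yes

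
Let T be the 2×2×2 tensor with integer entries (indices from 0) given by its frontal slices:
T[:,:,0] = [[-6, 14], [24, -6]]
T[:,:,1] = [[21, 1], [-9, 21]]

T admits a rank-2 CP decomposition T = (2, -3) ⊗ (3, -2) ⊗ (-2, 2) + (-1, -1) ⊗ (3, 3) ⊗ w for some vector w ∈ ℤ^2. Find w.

Subtract the known terms from T to get the rank-1 residual R = (-1, -1) ⊗ (3, 3) ⊗ w, so R[i,j,k] = a[i]·b[j]·w[k]. Pick indices with nonzero a[0]·b[0] = (-1)·(3) = -3. Only the fibre through (0,0,·) is needed: R[0,0,:] = T[0,0,:] − Σₗ aₗ[0]bₗ[0]cₗ = [-6, 21] − (2)·(3)·(-2, 2) = [6, 9]. Then w[k] = R[0,0,k] / -3 for each k, giving w = [6, 9] / -3 = (-2, -3).

w = (-2, -3)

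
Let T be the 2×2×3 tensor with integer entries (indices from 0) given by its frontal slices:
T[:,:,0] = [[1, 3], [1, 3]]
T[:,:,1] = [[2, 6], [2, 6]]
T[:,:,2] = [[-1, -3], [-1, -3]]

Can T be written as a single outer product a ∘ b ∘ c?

Yes

If T = a ∘ b ∘ c then every fibre of T is a multiple of the corresponding factor, so read the factors off the fibres through the nonzero entry T[0,0,0] = 1.
The mode-1 fibre T[:,0,0] = [1, 1] gives a = [1, 1] (primitive direction); the mode-2 fibre T[0,:,0] = [1, 3] gives b = [1, 3]; then c[k] = T[0,0,k] / (a[0]·b[0]) = [1, 2, -1] / 1 = [1, 2, -1].
Expanding [1, 1] ∘ [1, 3] ∘ [1, 2, -1] reproduces all 12 entries of T, so T = [1, 1] ∘ [1, 3] ∘ [1, 2, -1] and rank(T) ≤ 1.
Equivalently every frontal slice T[:,:,k] is c[k] times the rank-1 matrix [1, 1] ∘ [1, 3]. So T has rank 1 (it is nonzero).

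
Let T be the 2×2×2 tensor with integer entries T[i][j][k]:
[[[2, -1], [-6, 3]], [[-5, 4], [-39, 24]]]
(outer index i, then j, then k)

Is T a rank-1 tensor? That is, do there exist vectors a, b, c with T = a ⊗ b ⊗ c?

The mode-2 unfolding of T (rows indexed by j, columns by (i,k) = (0,0), (0,1), (1,0), (1,1)) is [[2, -1, -5, 4], [-6, 3, -39, 24]].
There the 2×2 minor on rows j ∈ {0, 1}, columns (i,k) ∈ {(0,0), (1,0)} is det [[2, -5], [-6, -39]] = -108 ≠ 0, so this unfolding has rank ≥ 2; CP rank is at least every unfolding rank, so rank(T) ≥ 2.
In particular rank(T) ≥ 2 > 1, so T is not rank-1.

No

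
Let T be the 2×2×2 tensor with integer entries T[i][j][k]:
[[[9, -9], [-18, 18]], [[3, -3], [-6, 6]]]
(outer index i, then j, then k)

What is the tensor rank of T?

1

Lower bound: T ≠ 0 (e.g. T[0,0,0] = 9), so rank(T) ≥ 1.
Upper bound: if T = a (x) b (x) c then every fibre of T is a multiple of the corresponding factor, so read the factors off the fibres through the nonzero entry T[0,0,0] = 9.
The mode-1 fibre T[:,0,0] = [9, 3] gives a = [3, 1] (primitive direction); the mode-2 fibre T[0,:,0] = [9, -18] gives b = [1, -2]; then c[k] = T[0,0,k] / (a[0]·b[0]) = [9, -9] / 3 = [3, -3].
Expanding [3, 1] (x) [1, -2] (x) [3, -3] reproduces all 8 entries of T, so T = [3, 1] (x) [1, -2] (x) [3, -3] and rank(T) ≤ 1.
These bounds meet, so rank(T) = 1.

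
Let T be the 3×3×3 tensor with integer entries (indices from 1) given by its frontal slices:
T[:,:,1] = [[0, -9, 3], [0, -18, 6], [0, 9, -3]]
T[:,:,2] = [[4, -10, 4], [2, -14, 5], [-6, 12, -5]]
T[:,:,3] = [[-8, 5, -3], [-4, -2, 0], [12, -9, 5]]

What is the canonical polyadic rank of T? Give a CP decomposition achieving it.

Lower bound: the mode-2 unfolding of T (rows indexed by j, columns by (i,k) = (1,1), (1,2), (1,3), (2,1), (2,2), (2,3), (3,1), (3,2), (3,3)) is [[0, 4, -8, 0, 2, -4, 0, -6, 12], [-9, -10, 5, -18, -14, -2, 9, 12, -9], [3, 4, -3, 6, 5, 0, -3, -5, 5]].
There the 2×2 minor on rows j ∈ {1, 2}, columns (i,k) ∈ {(1,1), (1,2)} is det [[0, 4], [-9, -10]] = 36 ≠ 0, so this unfolding has rank ≥ 2; CP rank is at least every unfolding rank, so rank(T) ≥ 2. (This is only a lower bound: in general the CP rank may exceed every unfolding rank, so we still need to exhibit 2 rank-1 terms summing to T.)
Upper bound — finding two terms. Write S_k = T[:,:,k] for the frontal slices: S₁ = [[0, -9, 3], [0, -18, 6], [0, 9, -3]], S₂ = [[4, -10, 4], [2, -14, 5], [-6, 12, -5]], S₃ = [[-8, 5, -3], [-4, -2, 0], [12, -9, 5]].
If T = a₁ ∘ b₁ ∘ c₁ + a₂ ∘ b₂ ∘ c₂ then each S_k = c₁[k]·a₁b₁ᵀ + c₂[k]·a₂b₂ᵀ. S₁ and S₂ are linearly independent, so a₁b₁ᵀ and a₂b₂ᵀ must span the same plane of matrices: they are the rank-1 matrices of the form x·S₁ + y·S₂.
The 2×2 minor of x·S₁ + y·S₂ on rows {1,2}, columns {1,2} is −54·xy − 36·y² = (-18)·(3·x + 2·y)(y), vanishing at (x:y) = (2:-3) and (1:0).
M₁ = 2·S₁ − 3·S₂ = [[-12, 12, -6], [-6, 6, -3], [18, -18, 9]] = (-3)·(2, 1, -3)(2, -2, 1)ᵀ and M₂ = S₁ = [[0, -9, 3], [0, -18, 6], [0, 9, -3]] = (-3)·(1, 2, -1)(0, 3, -1)ᵀ, so take a₁ = (2, 1, -3), b₁ = (2, -2, 1), a₂ = (1, 2, -1), b₂ = (0, 3, -1).
Each slice is an integer combination of E₁ = a₁b₁ᵀ and E₂ = a₂b₂ᵀ: S₁ = −3·E₂, S₂ = E₁ − 2·E₂, S₃ = −2·E₁ − E₂; reading off coefficients, c₁ = (0, 1, -2) and c₂ = (-3, -2, -1).
Hence T = (2, 1, -3) ∘ (2, -2, 1) ∘ (0, 1, -2) + (1, 2, -1) ∘ (0, 3, -1) ∘ (-3, -2, -1), so rank(T) ≤ 2.
These bounds meet, so rank(T) = 2.
Check entry T[3,3,1] = -3: (-3)·(1)·(0) + (-1)·(-1)·(-3) = -3.

rank(T) = 2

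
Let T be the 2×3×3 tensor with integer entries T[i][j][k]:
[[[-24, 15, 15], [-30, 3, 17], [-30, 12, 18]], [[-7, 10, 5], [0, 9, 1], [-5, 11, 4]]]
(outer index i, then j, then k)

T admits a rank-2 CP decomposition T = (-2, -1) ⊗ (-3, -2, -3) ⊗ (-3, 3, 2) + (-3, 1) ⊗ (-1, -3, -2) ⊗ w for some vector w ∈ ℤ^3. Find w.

w = (-2, -1, 1)

Subtract the known terms from T to get the rank-1 residual R = (-3, 1) ⊗ (-1, -3, -2) ⊗ w, so R[i,j,k] = a[i]·b[j]·w[k]. Pick indices with nonzero a[0]·b[0] = (-3)·(-1) = 3. Only the fibre through (0,0,·) is needed: R[0,0,:] = T[0,0,:] − Σₗ aₗ[0]bₗ[0]cₗ = [-24, 15, 15] − (-2)·(-3)·(-3, 3, 2) = [-6, -3, 3]. Then w[k] = R[0,0,k] / 3 for each k, giving w = [-6, -3, 3] / 3 = (-2, -1, 1).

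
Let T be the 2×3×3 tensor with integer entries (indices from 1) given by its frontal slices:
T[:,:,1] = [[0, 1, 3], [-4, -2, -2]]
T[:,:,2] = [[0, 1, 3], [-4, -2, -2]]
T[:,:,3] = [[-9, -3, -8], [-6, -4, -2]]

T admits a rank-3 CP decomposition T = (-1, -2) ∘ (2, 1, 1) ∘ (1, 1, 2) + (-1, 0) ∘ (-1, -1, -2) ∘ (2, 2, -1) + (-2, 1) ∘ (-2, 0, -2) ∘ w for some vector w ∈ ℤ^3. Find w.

w = (0, 0, -1)

Subtract the known terms from T to get the rank-1 residual R = (-2, 1) ∘ (-2, 0, -2) ∘ w, so R[i,j,k] = a[i]·b[j]·w[k]. Pick indices with nonzero a[1]·b[1] = (-2)·(-2) = 4. Only the fibre through (1,1,·) is needed: R[1,1,:] = T[1,1,:] − Σₗ aₗ[1]bₗ[1]cₗ = [0, 0, -9] − (-1)·(2)·(1, 1, 2) − (-1)·(-1)·(2, 2, -1) = [0, 0, -4]. Then w[k] = R[1,1,k] / 4 for each k, giving w = [0, 0, -4] / 4 = (0, 0, -1).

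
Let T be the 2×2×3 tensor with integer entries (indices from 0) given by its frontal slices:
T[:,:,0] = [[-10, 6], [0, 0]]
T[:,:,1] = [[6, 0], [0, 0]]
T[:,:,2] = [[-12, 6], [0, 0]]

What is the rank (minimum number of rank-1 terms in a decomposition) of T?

2

Lower bound: the mode-2 unfolding of T (rows indexed by j, columns by (i,k) = (0,0), (0,1), (0,2), (1,0), (1,1), (1,2)) is [[-10, 6, -12, 0, 0, 0], [6, 0, 6, 0, 0, 0]].
There the 2×2 minor on rows j ∈ {0, 1}, columns (i,k) ∈ {(0,0), (0,1)} is det [[-10, 6], [6, 0]] = -36 ≠ 0, so this unfolding has rank ≥ 2; CP rank is at least every unfolding rank, so rank(T) ≥ 2. (This is only a lower bound: in general the CP rank may exceed every unfolding rank, so we still need to exhibit 2 rank-1 terms summing to T.)
Upper bound — finding two terms. Every mode-1 slice of T is a multiple of one matrix: T[i,:,:] = a[i]·M with a = [1, 0] and M = [[-10, 6, -12], [6, 0, 6]] (rows indexed by j, columns by k). So it suffices to write M as a sum of two rank-1 matrices.
Splitting M by its rows (j = 0, 1), M = [1, 0][-10, 6, -12]ᵀ + [0, 1][6, 0, 6]ᵀ.
Hence T = [1, 0] ⊗ [1, 0] ⊗ [-10, 6, -12] + [1, 0] ⊗ [0, 1] ⊗ [6, 0, 6], so rank(T) ≤ 2.
These bounds meet, so rank(T) = 2.
Check entry T[1,0,1] = 0: (0)·(1)·(6) + (0)·(0)·(0) = 0.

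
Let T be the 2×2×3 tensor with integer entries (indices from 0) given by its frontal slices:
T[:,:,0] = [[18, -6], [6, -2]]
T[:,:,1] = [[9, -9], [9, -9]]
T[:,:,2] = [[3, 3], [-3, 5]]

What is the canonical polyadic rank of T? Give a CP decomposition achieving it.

Lower bound: in the mode-3 unfolding of T (rows indexed by k, columns by (i,j)) the 2×2 minor on rows k ∈ {0, 1}, columns (i,j) ∈ {(0,0), (0,1)} is det [[18, -6], [9, -9]] = -108 ≠ 0, so that unfolding has rank ≥ 2 and hence rank(T) ≥ 2 (CP rank is at least every unfolding rank, though it can be larger).
Upper bound: with S_k = T[:,:,k], the two rank-1 terms a₁b₁ᵀ, a₂b₂ᵀ are the rank-1 members of the pencil x·S₀ + y·S₁.
det(x·S₀ + y·S₁) is −72·xy = (-72)·(y)(x), vanishing at (x:y) = (1:0) and (0:1).
M₁ = S₀ = [[18, -6], [6, -2]] = 2·[3, 1][3, -1]ᵀ and M₂ = S₁ = [[9, -9], [9, -9]] = 9·[1, 1][1, -1]ᵀ, so take a₁ = [3, 1], b₁ = [3, -1], a₂ = [1, 1], b₂ = [1, -1].
Each slice is an integer combination of E₁ = a₁b₁ᵀ and E₂ = a₂b₂ᵀ: S₀ = 2·E₁, S₁ = 9·E₂, S₂ = E₁ − 6·E₂; reading off coefficients, c₁ = [2, 0, 1] and c₂ = [0, 9, -6].
Hence T = [3, 1] (x) [3, -1] (x) [2, 0, 1] + [1, 1] (x) [1, -1] (x) [0, 9, -6], so rank(T) ≤ 2.
These bounds meet, so rank(T) = 2.

rank(T) = 2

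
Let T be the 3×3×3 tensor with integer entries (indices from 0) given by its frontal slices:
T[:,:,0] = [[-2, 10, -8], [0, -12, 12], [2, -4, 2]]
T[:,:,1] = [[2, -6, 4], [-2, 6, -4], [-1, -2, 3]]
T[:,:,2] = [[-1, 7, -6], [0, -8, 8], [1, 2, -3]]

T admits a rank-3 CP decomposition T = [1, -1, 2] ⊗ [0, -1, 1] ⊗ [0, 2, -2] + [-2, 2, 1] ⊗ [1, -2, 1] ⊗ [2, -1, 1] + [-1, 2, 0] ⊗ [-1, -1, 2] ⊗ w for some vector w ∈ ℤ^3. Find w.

Subtract the known terms from T to get the rank-1 residual R = [-1, 2, 0] ⊗ [-1, -1, 2] ⊗ w, so R[i,j,k] = a[i]·b[j]·w[k]. Pick indices with nonzero a[0]·b[0] = (-1)·(-1) = 1. Only the fibre through (0,0,·) is needed: R[0,0,:] = T[0,0,:] − Σₗ aₗ[0]bₗ[0]cₗ = [-2, 2, -1] − (1)·(0)·[0, 2, -2] − (-2)·(1)·[2, -1, 1] = [2, 0, 1]. Then w[k] = R[0,0,k] / 1 for each k, giving w = [2, 0, 1] / 1 = [2, 0, 1].

w = [2, 0, 1]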